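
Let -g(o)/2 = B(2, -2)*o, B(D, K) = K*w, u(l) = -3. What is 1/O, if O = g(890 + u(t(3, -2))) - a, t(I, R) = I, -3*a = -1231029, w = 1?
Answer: -1/406795 ≈ -2.4582e-6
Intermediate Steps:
a = 410343 (a = -1/3*(-1231029) = 410343)
B(D, K) = K (B(D, K) = K*1 = K)
g(o) = 4*o (g(o) = -(-4)*o = 4*o)
O = -406795 (O = 4*(890 - 3) - 1*410343 = 4*887 - 410343 = 3548 - 410343 = -406795)
1/O = 1/(-406795) = -1/406795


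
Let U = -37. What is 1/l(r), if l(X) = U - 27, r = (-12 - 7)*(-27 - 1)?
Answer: -1/64 ≈ -0.015625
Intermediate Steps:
r = 532 (r = -19*(-28) = 532)
l(X) = -64 (l(X) = -37 - 27 = -64)
1/l(r) = 1/(-64) = -1/64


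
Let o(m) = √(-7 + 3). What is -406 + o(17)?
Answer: -406 + 2*I ≈ -406.0 + 2.0*I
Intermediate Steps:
o(m) = 2*I (o(m) = √(-4) = 2*I)
-406 + o(17) = -406 + 2*I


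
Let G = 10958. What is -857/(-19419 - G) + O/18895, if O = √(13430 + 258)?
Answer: 857/30377 + 2*√3422/18895 ≈ 0.034404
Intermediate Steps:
O = 2*√3422 (O = √13688 = 2*√3422 ≈ 117.00)
-857/(-19419 - G) + O/18895 = -857/(-19419 - 1*10958) + (2*√3422)/18895 = -857/(-19419 - 10958) + (2*√3422)*(1/18895) = -857/(-30377) + 2*√3422/18895 = -857*(-1/30377) + 2*√3422/18895 = 857/30377 + 2*√3422/18895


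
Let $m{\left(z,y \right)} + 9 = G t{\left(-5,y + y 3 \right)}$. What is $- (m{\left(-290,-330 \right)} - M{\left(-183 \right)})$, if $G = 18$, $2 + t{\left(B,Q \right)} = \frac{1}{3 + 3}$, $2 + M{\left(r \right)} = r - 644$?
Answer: $-787$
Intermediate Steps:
$M{\left(r \right)} = -646 + r$ ($M{\left(r \right)} = -2 + \left(r - 644\right) = -2 + \left(-644 + r\right) = -646 + r$)
$t{\left(B,Q \right)} = - \frac{11}{6}$ ($t{\left(B,Q \right)} = -2 + \frac{1}{3 + 3} = -2 + \frac{1}{6} = - \frac{11}{6}$)
$m{\left(z,y \right)} = -42$ ($m{\left(z,y \right)} = -9 + 18 \left(- \frac{11}{6}\right) = -9 - 33 = -42$)
$- (m{\left(-290,-330 \right)} - M{\left(-183 \right)}) = - (-42 - \left(-646 - 183\right)) = - (-42 - -829) = - (-42 + 829) = \left(-1\right) 787 = -787$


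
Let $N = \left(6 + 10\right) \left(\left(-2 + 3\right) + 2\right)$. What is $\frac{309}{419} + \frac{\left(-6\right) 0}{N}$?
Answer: $\frac{309}{419} \approx 0.73747$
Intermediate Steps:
$N = 48$ ($N = 16 \left(1 + 2\right) = 16 \cdot 3 = 48$)
$\frac{309}{419} + \frac{\left(-6\right) 0}{N} = \frac{309}{419} + \frac{\left(-6\right) 0}{48} = 309 \cdot \frac{1}{419} + 0 \cdot \frac{1}{48} = \frac{309}{419} + 0 = \frac{309}{419}$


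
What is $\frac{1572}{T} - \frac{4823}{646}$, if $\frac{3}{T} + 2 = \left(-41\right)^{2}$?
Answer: $\frac{568343393}{646} \approx 8.7979 \cdot 10^{5}$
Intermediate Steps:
$T = \frac{3}{1679}$ ($T = \frac{3}{-2 + \left(-41\right)^{2}} = \frac{3}{-2 + 1681} = \frac{3}{1679} \approx 0.0017868$)
$\frac{1572}{T} - \frac{4823}{646} = \frac{1572}{\frac{3}{1679}} - \frac{4823}{646} = 1572 \cdot \frac{1679}{3} - \frac{4823}{646} = 879796 - \frac{4823}{646} = \frac{568343393}{646}$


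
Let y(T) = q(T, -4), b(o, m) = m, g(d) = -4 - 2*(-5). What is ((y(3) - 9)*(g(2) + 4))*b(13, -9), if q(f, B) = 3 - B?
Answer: 180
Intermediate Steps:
g(d) = 6 (g(d) = -4 + 10 = 6)
y(T) = 7 (y(T) = 3 - 1*(-4) = 3 + 4 = 7)
((y(3) - 9)*(g(2) + 4))*b(13, -9) = ((7 - 9)*(6 + 4))*(-9) = -2*10*(-9) = -20*(-9) = 180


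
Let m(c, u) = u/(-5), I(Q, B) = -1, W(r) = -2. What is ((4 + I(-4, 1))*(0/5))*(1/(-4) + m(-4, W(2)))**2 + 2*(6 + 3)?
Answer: 18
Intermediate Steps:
m(c, u) = -u/5 (m(c, u) = u*(-1/5) = -u/5)
((4 + I(-4, 1))*(0/5))*(1/(-4) + m(-4, W(2)))**2 + 2*(6 + 3) = ((4 - 1)*(0/5))*(1/(-4) - 1/5*(-2))**2 + 2*(6 + 3) = (3*(0*(1/5)))*(1*(-1/4) + 2/5)**2 + 2*9 = (3*0)*(-1/4 + 2/5)**2 + 18 = 0*(3/20)**2 + 18 = 0*(9/400) + 18 = 0 + 18 = 18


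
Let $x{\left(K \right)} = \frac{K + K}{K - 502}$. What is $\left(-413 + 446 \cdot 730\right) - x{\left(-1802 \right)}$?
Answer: $\frac{187295291}{576} \approx 3.2517 \cdot 10^{5}$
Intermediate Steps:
$x{\left(K \right)} = \frac{2 K}{-502 + K}$
$\left(-413 + 446 \cdot 730\right) - x{\left(-1802 \right)} = \left(-413 + 446 \cdot 730\right) - 2 \left(-1802\right) \frac{1}{-502 - 1802} = \left(-413 + 325580\right) - 2 \left(-1802\right) \frac{1}{-2304} = 325167 - 2 \left(-1802\right) \left(- \frac{1}{2304}\right) = 325167 - \frac{901}{576} = \frac{187295291}{576}$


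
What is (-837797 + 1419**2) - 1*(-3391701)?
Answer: 4567465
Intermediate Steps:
(-837797 + 1419**2) - 1*(-3391701) = (-837797 + 2013561) + 3391701 = 1175764 + 3391701 = 4567465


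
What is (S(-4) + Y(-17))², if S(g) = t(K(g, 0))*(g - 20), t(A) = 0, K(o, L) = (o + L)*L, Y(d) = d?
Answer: 289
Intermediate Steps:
K(o, L) = L*(L + o) (K(o, L) = (L + o)*L = L*(L + o))
S(g) = 0 (S(g) = 0*(g - 20) = 0*(-20 + g) = 0)
(S(-4) + Y(-17))² = (0 - 17)² = (-17)² = 289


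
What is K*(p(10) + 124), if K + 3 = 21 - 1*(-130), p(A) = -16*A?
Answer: -5328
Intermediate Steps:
K = 148 (K = -3 + (21 - 1*(-130)) = -3 + (21 + 130) = -3 + 151 = 148)
K*(p(10) + 124) = 148*(-16*10 + 124) = 148*(-160 + 124) = 148*(-36) = -5328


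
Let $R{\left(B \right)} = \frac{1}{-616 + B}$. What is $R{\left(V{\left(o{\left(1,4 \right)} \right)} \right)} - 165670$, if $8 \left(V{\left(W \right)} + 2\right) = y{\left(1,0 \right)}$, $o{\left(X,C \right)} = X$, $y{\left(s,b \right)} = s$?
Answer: $- \frac{818906818}{4943} \approx -1.6567 \cdot 10^{5}$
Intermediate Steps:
$V{\left(W \right)} = - \frac{15}{8}$ ($V{\left(W \right)} = -2 + \frac{1}{8} \cdot 1 = -2 + \frac{1}{8} = - \frac{15}{8}$)
$R{\left(V{\left(o{\left(1,4 \right)} \right)} \right)} - 165670 = \frac{1}{-616 - \frac{15}{8}} - 165670 = \frac{1}{- \frac{4943}{8}} - 165670 = - \frac{8}{4943} - 165670 = - \frac{818906818}{4943}$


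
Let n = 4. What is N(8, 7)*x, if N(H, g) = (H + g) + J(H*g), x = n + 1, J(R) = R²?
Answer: 15755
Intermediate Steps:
x = 5 (x = 4 + 1 = 5)
N(H, g) = H + g + H²*g² (N(H, g) = (H + g) + (H*g)² = (H + g) + H²*g² = H + g + H²*g²)
N(8, 7)*x = (8 + 7 + 8²*7²)*5 = (8 + 7 + 64*49)*5 = (8 + 7 + 3136)*5 = 3151*5 = 15755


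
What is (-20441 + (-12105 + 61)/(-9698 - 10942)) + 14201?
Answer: -32195389/5160 ≈ -6239.4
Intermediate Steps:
(-20441 + (-12105 + 61)/(-9698 - 10942)) + 14201 = (-20441 - 12044/(-20640)) + 14201 = (-20441 - 12044*(-1/20640)) + 14201 = (-20441 + 3011/5160) + 14201 = -105472549/5160 + 14201 = -32195389/5160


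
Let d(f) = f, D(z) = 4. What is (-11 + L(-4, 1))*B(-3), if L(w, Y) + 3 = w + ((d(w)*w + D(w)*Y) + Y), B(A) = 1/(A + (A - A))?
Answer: -1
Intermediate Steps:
B(A) = 1/A (B(A) = 1/(A + 0) = 1/A)
L(w, Y) = -3 + w + w² + 5*Y (L(w, Y) = -3 + (w + ((w*w + 4*Y) + Y)) = -3 + (w + ((w² + 4*Y) + Y)) = -3 + (w + (w² + 5*Y)) = -3 + (w + w² + 5*Y) = -3 + w + w² + 5*Y)
(-11 + L(-4, 1))*B(-3) = (-11 + (-3 - 4 + (-4)² + 5*1))/(-3) = (-11 + (-3 - 4 + 16 + 5))*(-⅓) = (-11 + 14)*(-⅓) = 3*(-⅓) = -1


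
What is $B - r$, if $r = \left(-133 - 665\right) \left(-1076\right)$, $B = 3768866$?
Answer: $2910218$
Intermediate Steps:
$r = 858648$ ($r = \left(-798\right) \left(-1076\right) = 858648$)
$B - r = 3768866 - 858648 = 2910218$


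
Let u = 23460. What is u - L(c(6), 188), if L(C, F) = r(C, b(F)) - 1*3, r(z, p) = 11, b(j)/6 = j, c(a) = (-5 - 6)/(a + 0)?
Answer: 23452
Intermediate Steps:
c(a) = -11/a
b(j) = 6*j
L(C, F) = 8 (L(C, F) = 11 - 1*3 = 11 - 3 = 8)
u - L(c(6), 188) = 23460 - 1*8 = 23460 - 8 = 23452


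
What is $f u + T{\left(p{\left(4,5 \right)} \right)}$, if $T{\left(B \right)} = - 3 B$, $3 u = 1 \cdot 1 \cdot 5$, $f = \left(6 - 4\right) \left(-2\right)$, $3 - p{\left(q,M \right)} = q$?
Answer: $- \frac{11}{3} \approx -3.6667$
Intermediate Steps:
$p{\left(q,M \right)} = 3 - q$
$f = -4$ ($f = 2 \left(-2\right) = -4$)
$u = \frac{5}{3}$ ($u = \frac{1 \cdot 1 \cdot 5}{3} = \frac{1 \cdot 5}{3} = \frac{1}{3} \cdot 5 = \frac{5}{3} \approx 1.6667$)
$f u + T{\left(p{\left(4,5 \right)} \right)} = \left(-4\right) \frac{5}{3} - 3 \left(3 - 4\right) = - \frac{20}{3} - 3 \left(3 - 4\right) = - \frac{20}{3} - -3 = - \frac{20}{3} + 3 = - \frac{11}{3}$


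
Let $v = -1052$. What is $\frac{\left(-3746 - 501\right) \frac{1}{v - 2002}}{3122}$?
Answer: $\frac{4247}{9534588} \approx 0.00044543$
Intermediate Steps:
$\frac{\left(-3746 - 501\right) \frac{1}{v - 2002}}{3122} = \frac{\left(-3746 - 501\right) \frac{1}{-1052 - 2002}}{3122} = - \frac{4247}{-3054} \cdot \frac{1}{3122} = \left(-4247\right) \left(- \frac{1}{3054}\right) \frac{1}{3122} = \frac{4247}{3054} \cdot \frac{1}{3122} = \frac{4247}{9534588}$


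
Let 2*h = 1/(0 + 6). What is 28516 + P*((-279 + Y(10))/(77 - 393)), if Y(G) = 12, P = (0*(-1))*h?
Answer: 28516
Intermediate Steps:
h = 1/12 (h = 1/(2*(0 + 6)) = (½)/6 = (½)*(⅙) = 1/12 ≈ 0.083333)
P = 0 (P = (0*(-1))*(1/12) = 0*(1/12) = 0)
28516 + P*((-279 + Y(10))/(77 - 393)) = 28516 + 0*((-279 + 12)/(77 - 393)) = 28516 + 0*(-267/(-316)) = 28516 + 0*(-267*(-1/316)) = 28516 + 0*(267/316) = 28516 + 0 = 28516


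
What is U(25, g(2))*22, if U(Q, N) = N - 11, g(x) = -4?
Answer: -330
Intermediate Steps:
U(Q, N) = -11 + N
U(25, g(2))*22 = (-11 - 4)*22 = -15*22 = -330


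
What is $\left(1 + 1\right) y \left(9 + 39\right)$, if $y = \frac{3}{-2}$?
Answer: $-144$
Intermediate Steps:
$y = - \frac{3}{2}$ ($y = 3 \left(- \frac{1}{2}\right) = - \frac{3}{2} \approx -1.5$)
$\left(1 + 1\right) y \left(9 + 39\right) = \left(1 + 1\right) \left(- \frac{3}{2}\right) \left(9 + 39\right) = 2 \left(- \frac{3}{2}\right) 48 = \left(-3\right) 48 = -144$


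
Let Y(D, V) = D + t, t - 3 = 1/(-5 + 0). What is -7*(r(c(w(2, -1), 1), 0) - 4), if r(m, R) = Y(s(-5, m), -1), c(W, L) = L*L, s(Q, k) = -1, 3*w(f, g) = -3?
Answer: 77/5 ≈ 15.400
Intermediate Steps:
w(f, g) = -1 (w(f, g) = (1/3)*(-3) = -1)
c(W, L) = L**2
t = 14/5 (t = 3 + 1/(-5 + 0) = 3 + 1/(-5) = 3 - 1/5 = 14/5 ≈ 2.8000)
Y(D, V) = 14/5 + D (Y(D, V) = D + 14/5 = 14/5 + D)
r(m, R) = 9/5 (r(m, R) = 14/5 - 1 = 9/5)
-7*(r(c(w(2, -1), 1), 0) - 4) = -7*(9/5 - 4) = -7*(-11/5) = 77/5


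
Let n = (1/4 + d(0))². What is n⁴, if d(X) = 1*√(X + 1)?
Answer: 390625/65536 ≈ 5.9605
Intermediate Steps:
d(X) = √(1 + X) (d(X) = 1*√(1 + X) = √(1 + X))
n = 25/16 (n = (1/4 + √(1 + 0))² = (¼ + √1)² = (¼ + 1)² = (5/4)² = 25/16 ≈ 1.5625)
n⁴ = (25/16)⁴ = 390625/65536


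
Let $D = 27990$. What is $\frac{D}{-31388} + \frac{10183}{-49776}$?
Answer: $- \frac{25189033}{22976016} \approx -1.0963$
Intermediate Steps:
$\frac{D}{-31388} + \frac{10183}{-49776} = \frac{27990}{-31388} + \frac{10183}{-49776} = 27990 \left(- \frac{1}{31388}\right) + 10183 \left(- \frac{1}{49776}\right) = - \frac{13995}{15694} - \frac{599}{2928} = - \frac{25189033}{22976016}$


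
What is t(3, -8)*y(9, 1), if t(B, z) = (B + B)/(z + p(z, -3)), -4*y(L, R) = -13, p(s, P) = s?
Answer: -39/32 ≈ -1.2188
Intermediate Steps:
y(L, R) = 13/4 (y(L, R) = -1/4*(-13) = 13/4)
t(B, z) = B/z (t(B, z) = (B + B)/(z + z) = (2*B)/((2*z)) = (2*B)*(1/(2*z)) = B/z)
t(3, -8)*y(9, 1) = (3/(-8))*(13/4) = (3*(-1/8))*(13/4) = -3/8*13/4 = -39/32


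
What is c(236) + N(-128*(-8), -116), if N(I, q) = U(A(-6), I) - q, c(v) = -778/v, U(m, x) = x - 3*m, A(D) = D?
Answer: 136255/118 ≈ 1154.7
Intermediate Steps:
N(I, q) = 18 + I - q (N(I, q) = (I - 3*(-6)) - q = (I + 18) - q = (18 + I) - q = 18 + I - q)
c(236) + N(-128*(-8), -116) = -778/236 + (18 - 128*(-8) - 1*(-116)) = -778*1/236 + (18 + 1024 + 116) = -389/118 + 1158 = 136255/118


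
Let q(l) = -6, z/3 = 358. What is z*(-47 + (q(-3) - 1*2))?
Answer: -59070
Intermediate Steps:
z = 1074 (z = 3*358 = 1074)
z*(-47 + (q(-3) - 1*2)) = 1074*(-47 + (-6 - 1*2)) = 1074*(-47 + (-6 - 2)) = 1074*(-47 - 8) = 1074*(-55) = -59070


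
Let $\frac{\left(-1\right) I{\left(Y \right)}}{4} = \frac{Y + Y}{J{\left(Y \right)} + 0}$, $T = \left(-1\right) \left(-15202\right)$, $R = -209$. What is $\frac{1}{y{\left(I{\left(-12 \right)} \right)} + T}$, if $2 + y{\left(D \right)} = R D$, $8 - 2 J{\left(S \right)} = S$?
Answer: $\frac{5}{65968} \approx 7.5794 \cdot 10^{-5}$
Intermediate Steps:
$T = 15202$
$J{\left(S \right)} = 4 - \frac{S}{2}$
$I{\left(Y \right)} = - \frac{8 Y}{4 - \frac{Y}{2}}$ ($I{\left(Y \right)} = - 4 \frac{Y + Y}{\left(4 - \frac{Y}{2}\right) + 0} = - 4 \frac{2 Y}{4 - \frac{Y}{2}} = - \frac{8 Y}{4 - \frac{Y}{2}}$)
$y{\left(D \right)} = -2 - 209 D$
$\frac{1}{y{\left(I{\left(-12 \right)} \right)} + T} = \frac{1}{\left(-2 - 209 \cdot 16 \left(-12\right) \frac{1}{-8 - 12}\right) + 15202} = \frac{1}{\left(-2 - 209 \cdot 16 \left(-12\right) \frac{1}{-20}\right) + 15202} = \frac{1}{\left(-2 - 209 \cdot 16 \left(-12\right) \left(- \frac{1}{20}\right)\right) + 15202} = \frac{1}{\left(-2 - \frac{10032}{5}\right) + 15202} = \frac{1}{- \frac{10042}{5} + 15202} = \frac{1}{\frac{65968}{5}} = \frac{5}{65968}$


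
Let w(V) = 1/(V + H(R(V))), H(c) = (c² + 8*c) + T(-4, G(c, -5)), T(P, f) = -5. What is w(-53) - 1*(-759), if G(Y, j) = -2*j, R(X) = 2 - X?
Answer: 2585914/3407 ≈ 759.00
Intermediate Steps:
H(c) = -5 + c² + 8*c (H(c) = (c² + 8*c) - 5 = -5 + c² + 8*c)
w(V) = 1/(11 + (2 - V)² - 7*V) (w(V) = 1/(V + (-5 + (2 - V)² + 8*(2 - V))) = 1/(V + (-5 + (2 - V)² + (16 - 8*V))) = 1/(V + (11 + (2 - V)² - 8*V)) = 1/(11 + (2 - V)² - 7*V))
w(-53) - 1*(-759) = 1/(15 + (-53)² - 11*(-53)) - 1*(-759) = 1/(15 + 2809 + 583) + 759 = 1/3407 + 759 = 2585914/3407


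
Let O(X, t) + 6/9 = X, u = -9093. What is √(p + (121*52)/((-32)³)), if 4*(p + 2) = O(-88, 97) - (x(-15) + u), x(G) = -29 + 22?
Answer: √331870566/384 ≈ 47.441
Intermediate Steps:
x(G) = -7
O(X, t) = -⅔ + X
p = 13505/6 (p = -2 + ((-⅔ - 88) - (-7 - 9093))/4 = -2 + (-266/3 - 1*(-9100))/4 = -2 + (-266/3 + 9100)/4 = -2 + (¼)*(27034/3) = -2 + 13517/6 = 13505/6 ≈ 2250.8)
√(p + (121*52)/((-32)³)) = √(13505/6 + (121*52)/((-32)³)) = √(13505/6 + 6292/(-32768)) = √(13505/6 + 6292*(-1/32768)) = √(13505/6 - 1573/8192) = √(55311761/24576) = √331870566/384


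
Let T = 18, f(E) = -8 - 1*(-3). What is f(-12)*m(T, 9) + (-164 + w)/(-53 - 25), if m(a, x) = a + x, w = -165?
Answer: -10201/78 ≈ -130.78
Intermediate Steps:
f(E) = -5 (f(E) = -8 + 3 = -5)
f(-12)*m(T, 9) + (-164 + w)/(-53 - 25) = -5*(18 + 9) + (-164 - 165)/(-53 - 25) = -5*27 - 329/(-78) = -135 - 329*(-1/78) = -135 + 329/78 = -10201/78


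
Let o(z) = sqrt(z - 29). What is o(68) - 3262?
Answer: -3262 + sqrt(39) ≈ -3255.8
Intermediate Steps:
o(z) = sqrt(-29 + z)
o(68) - 3262 = sqrt(-29 + 68) - 3262 = sqrt(39) - 3262 = -3262 + sqrt(39)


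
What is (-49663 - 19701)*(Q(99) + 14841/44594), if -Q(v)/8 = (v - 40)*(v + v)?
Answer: 144539386081686/22297 ≈ 6.4825e+9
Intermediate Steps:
Q(v) = -16*v*(-40 + v) (Q(v) = -8*(v - 40)*(v + v) = -8*(-40 + v)*2*v = -16*v*(-40 + v))
(-49663 - 19701)*(Q(99) + 14841/44594) = (-49663 - 19701)*(16*99*(40 - 1*99) + 14841/44594) = -69364*(16*99*(40 - 99) + 14841*(1/44594)) = -69364*(16*99*(-59) + 14841/44594) = -69364*(-93456 + 14841/44594) = -69364*(-4167562023/44594) = 144539386081686/22297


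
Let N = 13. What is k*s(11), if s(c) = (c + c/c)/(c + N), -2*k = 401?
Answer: -401/4 ≈ -100.25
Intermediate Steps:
k = -401/2 (k = -½*401 = -401/2 ≈ -200.50)
s(c) = (1 + c)/(13 + c) (s(c) = (c + c/c)/(c + 13) = (c + 1)/(13 + c) = (1 + c)/(13 + c))
k*s(11) = -401*(1 + 11)/(2*(13 + 11)) = -401*12/(2*24) = -401*12/48 = -401/2*½ = -401/4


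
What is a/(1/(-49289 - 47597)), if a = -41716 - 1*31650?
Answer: 7108138276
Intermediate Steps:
a = -73366 (a = -41716 - 31650 = -73366)
a/(1/(-49289 - 47597)) = -73366/(1/(-49289 - 47597)) = -73366/(1/(-96886)) = -73366/(-1/96886) = -73366*(-96886) = 7108138276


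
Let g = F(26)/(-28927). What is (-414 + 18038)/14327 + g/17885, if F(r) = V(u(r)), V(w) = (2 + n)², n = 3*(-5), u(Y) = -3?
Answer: 9117939556217/7412208052165 ≈ 1.2301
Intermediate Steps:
n = -15
V(w) = 169 (V(w) = (2 - 15)² = (-13)² = 169)
F(r) = 169
g = -169/28927 (g = 169/(-28927) = 169*(-1/28927) = -169/28927 ≈ -0.0058423)
(-414 + 18038)/14327 + g/17885 = (-414 + 18038)/14327 - 169/28927/17885 = 17624*(1/14327) - 169/28927*1/17885 = 17624/14327 - 169/517359395 = 9117939556217/7412208052165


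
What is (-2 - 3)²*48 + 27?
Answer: 1227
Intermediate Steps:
(-2 - 3)²*48 + 27 = (-5)²*48 + 27 = 25*48 + 27 = 1200 + 27 = 1227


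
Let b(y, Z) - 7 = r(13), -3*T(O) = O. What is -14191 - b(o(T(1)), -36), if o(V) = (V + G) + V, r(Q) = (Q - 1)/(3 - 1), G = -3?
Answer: -14204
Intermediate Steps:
T(O) = -O/3
r(Q) = -½ + Q/2 (r(Q) = (-1 + Q)/2 = (-1 + Q)*(½) = -½ + Q/2)
o(V) = -3 + 2*V (o(V) = (V - 3) + V = (-3 + V) + V = -3 + 2*V)
b(y, Z) = 13 (b(y, Z) = 7 + (-½ + (½)*13) = 7 + (-½ + 13/2) = 7 + 6 = 13)
-14191 - b(o(T(1)), -36) = -14191 - 1*13 = -14191 - 13 = -14204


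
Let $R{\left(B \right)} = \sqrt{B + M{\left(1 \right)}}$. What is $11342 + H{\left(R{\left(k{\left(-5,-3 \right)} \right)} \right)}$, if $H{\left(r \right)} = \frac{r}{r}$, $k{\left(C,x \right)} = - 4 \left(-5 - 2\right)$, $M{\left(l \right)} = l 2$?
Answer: $11343$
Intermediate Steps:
$M{\left(l \right)} = 2 l$
$k{\left(C,x \right)} = 28$ ($k{\left(C,x \right)} = \left(-4\right) \left(-7\right) = 28$)
$R{\left(B \right)} = \sqrt{2 + B}$ ($R{\left(B \right)} = \sqrt{B + 2 \cdot 1} = \sqrt{B + 2} = \sqrt{2 + B}$)
$H{\left(r \right)} = 1$
$11342 + H{\left(R{\left(k{\left(-5,-3 \right)} \right)} \right)} = 11342 + 1 = 11343$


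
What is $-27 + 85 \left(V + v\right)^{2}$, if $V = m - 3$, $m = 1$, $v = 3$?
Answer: $58$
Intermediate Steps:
$V = -2$ ($V = 1 - 3 = -2$)
$-27 + 85 \left(V + v\right)^{2} = -27 + 85 \left(-2 + 3\right)^{2} = -27 + 85 \cdot 1^{2} = -27 + 85 \cdot 1 = -27 + 85 = 58$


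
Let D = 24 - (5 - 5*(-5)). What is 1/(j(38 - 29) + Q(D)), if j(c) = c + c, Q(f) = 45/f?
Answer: 2/21 ≈ 0.095238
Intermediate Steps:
D = -6 (D = 24 - (5 + 25) = 24 - 1*30 = 24 - 30 = -6)
j(c) = 2*c
1/(j(38 - 29) + Q(D)) = 1/(2*(38 - 29) + 45/(-6)) = 1/(2*9 + 45*(-⅙)) = 1/(18 - 15/2) = 1/(21/2) = 2/21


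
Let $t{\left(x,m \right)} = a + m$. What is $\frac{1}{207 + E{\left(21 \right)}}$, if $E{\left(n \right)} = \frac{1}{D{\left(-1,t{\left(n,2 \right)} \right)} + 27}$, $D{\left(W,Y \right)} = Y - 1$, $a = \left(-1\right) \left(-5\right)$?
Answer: $\frac{33}{6832} \approx 0.0048302$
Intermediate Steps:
$a = 5$
$t{\left(x,m \right)} = 5 + m$
$D{\left(W,Y \right)} = -1 + Y$
$E{\left(n \right)} = \frac{1}{33}$ ($E{\left(n \right)} = \frac{1}{\left(-1 + \left(5 + 2\right)\right) + 27} = \frac{1}{\left(-1 + 7\right) + 27} = \frac{1}{6 + 27} = \frac{1}{33}$)
$\frac{1}{207 + E{\left(21 \right)}} = \frac{1}{207 + \frac{1}{33}} = \frac{1}{\frac{6832}{33}} = \frac{33}{6832}$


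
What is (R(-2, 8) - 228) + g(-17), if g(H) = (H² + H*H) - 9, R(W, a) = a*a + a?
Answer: 413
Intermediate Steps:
R(W, a) = a + a² (R(W, a) = a² + a = a + a²)
g(H) = -9 + 2*H² (g(H) = (H² + H²) - 9 = 2*H² - 9 = -9 + 2*H²)
(R(-2, 8) - 228) + g(-17) = (8*(1 + 8) - 228) + (-9 + 2*(-17)²) = (8*9 - 228) + (-9 + 2*289) = (72 - 228) + (-9 + 578) = -156 + 569 = 413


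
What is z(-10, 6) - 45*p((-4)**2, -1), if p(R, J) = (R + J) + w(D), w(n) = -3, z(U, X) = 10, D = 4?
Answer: -530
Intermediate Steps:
p(R, J) = -3 + J + R (p(R, J) = (R + J) - 3 = (J + R) - 3 = -3 + J + R)
z(-10, 6) - 45*p((-4)**2, -1) = 10 - 45*(-3 - 1 + (-4)**2) = 10 - 45*(-3 - 1 + 16) = 10 - 45*12 = 10 - 540 = -530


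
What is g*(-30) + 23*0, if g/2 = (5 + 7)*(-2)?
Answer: 1440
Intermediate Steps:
g = -48 (g = 2*((5 + 7)*(-2)) = 2*(12*(-2)) = 2*(-24) = -48)
g*(-30) + 23*0 = -48*(-30) + 23*0 = 1440 + 0 = 1440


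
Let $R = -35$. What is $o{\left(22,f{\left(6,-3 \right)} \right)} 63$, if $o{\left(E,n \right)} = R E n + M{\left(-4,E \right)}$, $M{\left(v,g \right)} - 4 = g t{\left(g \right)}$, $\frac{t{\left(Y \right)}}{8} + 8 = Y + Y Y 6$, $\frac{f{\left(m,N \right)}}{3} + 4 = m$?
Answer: $32063976$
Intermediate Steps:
$f{\left(m,N \right)} = -12 + 3 m$
$t{\left(Y \right)} = -64 + 8 Y + 48 Y^{2}$ ($t{\left(Y \right)} = -64 + 8 \left(Y + Y Y 6\right) = -64 + 8 \left(Y + Y^{2} \cdot 6\right) = -64 + 8 \left(Y + 6 Y^{2}\right) = -64 + \left(8 Y + 48 Y^{2}\right) = -64 + 8 Y + 48 Y^{2}$)
$M{\left(v,g \right)} = 4 + g \left(-64 + 8 g + 48 g^{2}\right)$
$o{\left(E,n \right)} = 4 - 35 E n + 8 E \left(-8 + E + 6 E^{2}\right)$ ($o{\left(E,n \right)} = - 35 E n + \left(4 + 8 E \left(-8 + E + 6 E^{2}\right)\right) = 4 - 35 E n + 8 E \left(-8 + E + 6 E^{2}\right)$)
$o{\left(22,f{\left(6,-3 \right)} \right)} 63 = \left(4 - 770 \left(-12 + 3 \cdot 6\right) + 8 \cdot 22 \left(-8 + 22 + 6 \cdot 22^{2}\right)\right) 63 = \left(4 - 770 \left(-12 + 18\right) + 8 \cdot 22 \left(-8 + 22 + 6 \cdot 484\right)\right) 63 = \left(4 - 770 \cdot 6 + 8 \cdot 22 \left(-8 + 22 + 2904\right)\right) 63 = \left(4 - 4620 + 8 \cdot 22 \cdot 2918\right) 63 = \left(4 - 4620 + 513568\right) 63 = 508952 \cdot 63 = 32063976$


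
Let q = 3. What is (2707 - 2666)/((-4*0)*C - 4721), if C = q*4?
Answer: -41/4721 ≈ -0.0086846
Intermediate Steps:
C = 12 (C = 3*4 = 12)
(2707 - 2666)/((-4*0)*C - 4721) = (2707 - 2666)/(-4*0*12 - 4721) = 41/(0*12 - 4721) = 41/(0 - 4721) = 41/(-4721) = 41*(-1/4721) = -41/4721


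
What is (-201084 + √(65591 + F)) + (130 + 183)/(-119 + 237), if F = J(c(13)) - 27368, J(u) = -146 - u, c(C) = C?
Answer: -23727599/118 + 4*√2379 ≈ -2.0089e+5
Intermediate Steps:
F = -27527 (F = (-146 - 1*13) - 27368 = (-146 - 13) - 27368 = -159 - 27368 = -27527)
(-201084 + √(65591 + F)) + (130 + 183)/(-119 + 237) = (-201084 + √(65591 - 27527)) + (130 + 183)/(-119 + 237) = (-201084 + √38064) + 313/118 = (-201084 + 4*√2379) + (1/118)*313 = (-201084 + 4*√2379) + 313/118 = -23727599/118 + 4*√2379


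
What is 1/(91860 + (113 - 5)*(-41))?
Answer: 1/87432 ≈ 1.1437e-5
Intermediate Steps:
1/(91860 + (113 - 5)*(-41)) = 1/(91860 + 108*(-41)) = 1/(91860 - 4428) = 1/87432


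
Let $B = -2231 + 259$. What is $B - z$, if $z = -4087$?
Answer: $2115$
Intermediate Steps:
$B = -1972$
$B - z = -1972 - -4087 = -1972 + 4087 = 2115$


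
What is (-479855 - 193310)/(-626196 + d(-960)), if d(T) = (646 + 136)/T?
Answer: 323119200/300574471 ≈ 1.0750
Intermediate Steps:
d(T) = 782/T
(-479855 - 193310)/(-626196 + d(-960)) = (-479855 - 193310)/(-626196 + 782/(-960)) = -673165/(-626196 + 782*(-1/960)) = -673165/(-626196 - 391/480) = -673165/(-300574471/480) = -673165*(-480/300574471) = 323119200/300574471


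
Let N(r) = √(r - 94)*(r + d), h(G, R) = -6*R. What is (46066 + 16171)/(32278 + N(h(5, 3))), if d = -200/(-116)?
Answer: 844736515063/438118509826 + 851900056*I*√7/219059254913 ≈ 1.9281 + 0.010289*I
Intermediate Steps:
d = 50/29 (d = -200*(-1/116) = 50/29 ≈ 1.7241)
N(r) = √(-94 + r)*(50/29 + r) (N(r) = √(r - 94)*(r + 50/29) = √(-94 + r)*(50/29 + r))
(46066 + 16171)/(32278 + N(h(5, 3))) = (46066 + 16171)/(32278 + √(-94 - 6*3)*(50/29 - 6*3)) = 62237/(32278 + √(-94 - 18)*(50/29 - 18)) = 62237/(32278 + √(-112)*(-472/29)) = 62237/(32278 + (4*I*√7)*(-472/29)) = 62237/(32278 - 1888*I*√7/29)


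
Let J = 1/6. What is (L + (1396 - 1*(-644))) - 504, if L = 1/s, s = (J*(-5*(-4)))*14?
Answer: 215043/140 ≈ 1536.0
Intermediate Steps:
J = 1/6 ≈ 0.16667
s = 140/3 (s = ((-5*(-4))/6)*14 = ((1/6)*20)*14 = (10/3)*14 = 140/3 ≈ 46.667)
L = 3/140 (L = 1/(140/3) = 3/140 ≈ 0.021429)
(L + (1396 - 1*(-644))) - 504 = (3/140 + (1396 - 1*(-644))) - 504 = (3/140 + (1396 + 644)) - 504 = (3/140 + 2040) - 504 = 285603/140 - 504 = 215043/140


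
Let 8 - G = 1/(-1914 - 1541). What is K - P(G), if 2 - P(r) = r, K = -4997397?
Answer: -17265985904/3455 ≈ -4.9974e+6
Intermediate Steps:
G = 27641/3455 (G = 8 - 1/(-1914 - 1541) = 8 - 1/(-3455) = 8 - 1*(-1/3455) = 8 + 1/3455 = 27641/3455 ≈ 8.0003)
P(r) = 2 - r
K - P(G) = -4997397 - (2 - 1*27641/3455) = -4997397 - (2 - 27641/3455) = -4997397 - 1*(-20731/3455) = -4997397 + 20731/3455 = -17265985904/3455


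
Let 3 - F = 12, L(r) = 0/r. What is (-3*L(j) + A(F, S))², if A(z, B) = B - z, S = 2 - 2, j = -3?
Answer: 81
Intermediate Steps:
L(r) = 0
F = -9 (F = 3 - 1*12 = 3 - 12 = -9)
S = 0
(-3*L(j) + A(F, S))² = (-3*0 + (0 - 1*(-9)))² = (0 + (0 + 9))² = (0 + 9)² = 9² = 81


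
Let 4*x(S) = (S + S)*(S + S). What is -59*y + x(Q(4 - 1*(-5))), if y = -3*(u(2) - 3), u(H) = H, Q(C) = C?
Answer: -96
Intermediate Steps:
x(S) = S**2 (x(S) = ((S + S)*(S + S))/4 = ((2*S)*(2*S))/4 = (4*S**2)/4 = S**2)
y = 3 (y = -3*(2 - 3) = -3*(-1) = 3)
-59*y + x(Q(4 - 1*(-5))) = -59*3 + (4 - 1*(-5))**2 = -177 + (4 + 5)**2 = -177 + 9**2 = -177 + 81 = -96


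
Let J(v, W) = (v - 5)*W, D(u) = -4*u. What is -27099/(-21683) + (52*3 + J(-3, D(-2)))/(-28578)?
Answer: 386220193/309828387 ≈ 1.2466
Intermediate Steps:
J(v, W) = W*(-5 + v) (J(v, W) = (-5 + v)*W = W*(-5 + v))
-27099/(-21683) + (52*3 + J(-3, D(-2)))/(-28578) = -27099/(-21683) + (52*3 + (-4*(-2))*(-5 - 3))/(-28578) = -27099*(-1/21683) + (156 + 8*(-8))*(-1/28578) = 27099/21683 + (156 - 64)*(-1/28578) = 27099/21683 + 92*(-1/28578) = 27099/21683 - 46/14289 = 386220193/309828387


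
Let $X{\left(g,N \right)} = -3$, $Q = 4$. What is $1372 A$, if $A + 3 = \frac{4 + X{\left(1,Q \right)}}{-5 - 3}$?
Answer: $- \frac{8575}{2} \approx -4287.5$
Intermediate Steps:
$A = - \frac{25}{8}$ ($A = -3 + \frac{4 - 3}{-5 - 3} = -3 + 1 \frac{1}{-8} = -3 + 1 \left(- \frac{1}{8}\right) = -3 - \frac{1}{8} = - \frac{25}{8} \approx -3.125$)
$1372 A = 1372 \left(- \frac{25}{8}\right) = - \frac{8575}{2}$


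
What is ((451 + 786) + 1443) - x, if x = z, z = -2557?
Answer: 5237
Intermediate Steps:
x = -2557
((451 + 786) + 1443) - x = ((451 + 786) + 1443) - 1*(-2557) = (1237 + 1443) + 2557 = 2680 + 2557 = 5237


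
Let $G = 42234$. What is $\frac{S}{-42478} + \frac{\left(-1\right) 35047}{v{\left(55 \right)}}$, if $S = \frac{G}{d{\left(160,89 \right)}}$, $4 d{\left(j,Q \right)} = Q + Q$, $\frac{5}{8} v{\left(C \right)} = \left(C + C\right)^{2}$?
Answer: $- \frac{67065977977}{36595646560} \approx -1.8326$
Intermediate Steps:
$v{\left(C \right)} = \frac{32 C^{2}}{5}$ ($v{\left(C \right)} = \frac{8 \left(C + C\right)^{2}}{5} = \frac{8 \left(2 C\right)^{2}}{5} = \frac{8 \cdot 4 C^{2}}{5} = \frac{32 C^{2}}{5}$)
$d{\left(j,Q \right)} = \frac{Q}{2}$ ($d{\left(j,Q \right)} = \frac{Q + Q}{4} = \frac{2 Q}{4} = \frac{Q}{2}$)
$S = \frac{84468}{89}$ ($S = \frac{42234}{\frac{1}{2} \cdot 89} = \frac{42234}{\frac{89}{2}} = 42234 \cdot \frac{2}{89} = \frac{84468}{89} \approx 949.08$)
$\frac{S}{-42478} + \frac{\left(-1\right) 35047}{v{\left(55 \right)}} = \frac{84468}{89 \left(-42478\right)} + \frac{\left(-1\right) 35047}{\frac{32}{5} \cdot 55^{2}} = \frac{84468}{89} \left(- \frac{1}{42478}\right) - \frac{35047}{\frac{32}{5} \cdot 3025} = - \frac{42234}{1890271} - \frac{35047}{19360} = - \frac{67065977977}{36595646560}$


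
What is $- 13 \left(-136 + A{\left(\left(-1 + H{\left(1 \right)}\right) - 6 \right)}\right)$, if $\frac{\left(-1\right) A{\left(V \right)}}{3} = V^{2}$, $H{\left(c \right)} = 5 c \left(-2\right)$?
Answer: $13039$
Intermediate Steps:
$H{\left(c \right)} = - 10 c$
$A{\left(V \right)} = - 3 V^{2}$
$- 13 \left(-136 + A{\left(\left(-1 + H{\left(1 \right)}\right) - 6 \right)}\right) = - 13 \left(-136 - 3 \left(\left(-1 - 10\right) - 6\right)^{2}\right) = - 13 \left(-136 - 3 \left(-11 - 6\right)^{2}\right) = - 13 \left(-136 - 3 \left(-17\right)^{2}\right) = - 13 \left(-136 - 867\right) = \left(-13\right) \left(-1003\right) = 13039$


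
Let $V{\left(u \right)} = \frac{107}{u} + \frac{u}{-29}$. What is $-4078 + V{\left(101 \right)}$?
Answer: $- \frac{11951560}{2929} \approx -4080.4$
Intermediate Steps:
$V{\left(u \right)} = \frac{107}{u} - \frac{u}{29}$ ($V{\left(u \right)} = \frac{107}{u} + u \left(- \frac{1}{29}\right) = \frac{107}{u} - \frac{u}{29}$)
$-4078 + V{\left(101 \right)} = -4078 + \left(\frac{107}{101} - \frac{101}{29}\right) = -4078 - \frac{7098}{2929} = - \frac{11951560}{2929}$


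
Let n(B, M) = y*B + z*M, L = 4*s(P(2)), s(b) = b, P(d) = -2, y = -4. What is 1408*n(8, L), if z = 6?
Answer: -112640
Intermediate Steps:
L = -8 (L = 4*(-2) = -8)
n(B, M) = -4*B + 6*M
1408*n(8, L) = 1408*(-4*8 + 6*(-8)) = 1408*(-32 - 48) = 1408*(-80) = -112640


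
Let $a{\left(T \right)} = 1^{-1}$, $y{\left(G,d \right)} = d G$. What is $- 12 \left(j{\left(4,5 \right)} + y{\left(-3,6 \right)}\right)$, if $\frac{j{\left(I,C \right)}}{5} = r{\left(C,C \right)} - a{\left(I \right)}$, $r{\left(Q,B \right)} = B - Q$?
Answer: $276$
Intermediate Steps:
$y{\left(G,d \right)} = G d$
$a{\left(T \right)} = 1$
$j{\left(I,C \right)} = -5$ ($j{\left(I,C \right)} = 5 \left(\left(C - C\right) - 1\right) = 5 \left(0 - 1\right) = 5 \left(-1\right) = -5$)
$- 12 \left(j{\left(4,5 \right)} + y{\left(-3,6 \right)}\right) = - 12 \left(-5 - 18\right) = \left(-12\right) \left(-23\right) = 276$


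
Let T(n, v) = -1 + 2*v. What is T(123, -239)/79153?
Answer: -479/79153 ≈ -0.0060516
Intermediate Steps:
T(123, -239)/79153 = (-1 + 2*(-239))/79153 = (-1 - 478)*(1/79153) = -479*1/79153 = -479/79153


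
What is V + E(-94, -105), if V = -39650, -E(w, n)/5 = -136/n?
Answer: -832786/21 ≈ -39657.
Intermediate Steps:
E(w, n) = 680/n (E(w, n) = -(-680)/n = 680/n)
V + E(-94, -105) = -39650 + 680/(-105) = -39650 + 680*(-1/105) = -39650 - 136/21 = -832786/21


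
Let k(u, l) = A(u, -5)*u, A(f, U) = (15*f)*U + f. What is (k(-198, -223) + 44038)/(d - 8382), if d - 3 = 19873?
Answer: -1428529/5747 ≈ -248.57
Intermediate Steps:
d = 19876 (d = 3 + 19873 = 19876)
A(f, U) = f + 15*U*f (A(f, U) = 15*U*f + f = f + 15*U*f)
k(u, l) = -74*u² (k(u, l) = (u*(1 + 15*(-5)))*u = (u*(1 - 75))*u = (u*(-74))*u = (-74*u)*u = -74*u²)
(k(-198, -223) + 44038)/(d - 8382) = (-74*(-198)² + 44038)/(19876 - 8382) = (-74*39204 + 44038)/11494 = (-2901096 + 44038)*(1/11494) = -2857058*1/11494 = -1428529/5747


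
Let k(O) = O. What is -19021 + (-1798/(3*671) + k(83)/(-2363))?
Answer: -90481967852/4756719 ≈ -19022.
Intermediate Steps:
-19021 + (-1798/(3*671) + k(83)/(-2363)) = -19021 + (-1798/(3*671) + 83/(-2363)) = -19021 + (-1798/2013 + 83*(-1/2363)) = -19021 + (-1798*1/2013 - 83/2363) = -19021 + (-1798/2013 - 83/2363) = -19021 - 4415753/4756719 = -90481967852/4756719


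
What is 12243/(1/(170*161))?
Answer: 335090910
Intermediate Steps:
12243/(1/(170*161)) = 12243/(1/27370) = 12243*27370 = 335090910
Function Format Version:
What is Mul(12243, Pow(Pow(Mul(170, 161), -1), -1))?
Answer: 335090910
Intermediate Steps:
Mul(12243, Pow(Pow(Mul(170, 161), -1), -1)) = Mul(12243, Pow(Pow(27370, -1), -1)) = Mul(12243, Pow(Rational(1, 27370), -1)) = Mul(12243, 27370) = 335090910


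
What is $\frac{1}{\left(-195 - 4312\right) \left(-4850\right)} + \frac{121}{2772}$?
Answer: $\frac{120224351}{2754227700} \approx 0.043651$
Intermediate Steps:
$\frac{1}{\left(-195 - 4312\right) \left(-4850\right)} + \frac{121}{2772} = \frac{1}{-4507} \left(- \frac{1}{4850}\right) + 121 \cdot \frac{1}{2772} = \left(- \frac{1}{4507}\right) \left(- \frac{1}{4850}\right) + \frac{11}{252} = \frac{1}{21858950} + \frac{11}{252} = \frac{120224351}{2754227700}$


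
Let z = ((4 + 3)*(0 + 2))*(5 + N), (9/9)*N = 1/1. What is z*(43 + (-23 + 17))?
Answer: 3108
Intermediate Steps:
N = 1 (N = 1/1 = 1)
z = 84 (z = ((4 + 3)*(0 + 2))*(5 + 1) = (7*2)*6 = 14*6 = 84)
z*(43 + (-23 + 17)) = 84*(43 + (-23 + 17)) = 84*(43 - 6) = 84*37 = 3108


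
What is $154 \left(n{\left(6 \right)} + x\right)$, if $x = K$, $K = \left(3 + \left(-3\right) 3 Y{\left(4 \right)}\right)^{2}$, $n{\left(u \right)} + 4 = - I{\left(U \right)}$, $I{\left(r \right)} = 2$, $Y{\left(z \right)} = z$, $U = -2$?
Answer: $166782$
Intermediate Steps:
$n{\left(u \right)} = -6$ ($n{\left(u \right)} = -4 - 2 = -6$)
$K = 1089$ ($K = \left(3 + \left(-3\right) 3 \cdot 4\right)^{2} = \left(3 - 36\right)^{2} = \left(-33\right)^{2} = 1089$)
$x = 1089$
$154 \left(n{\left(6 \right)} + x\right) = 154 \left(-6 + 1089\right) = 154 \cdot 1083 = 166782$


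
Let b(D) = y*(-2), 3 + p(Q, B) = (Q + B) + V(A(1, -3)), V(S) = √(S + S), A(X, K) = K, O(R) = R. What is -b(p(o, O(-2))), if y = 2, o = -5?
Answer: 4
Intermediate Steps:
V(S) = √2*√S (V(S) = √(2*S) = √2*√S)
p(Q, B) = -3 + B + Q + I*√6 (p(Q, B) = -3 + ((Q + B) + √2*√(-3)) = -3 + ((B + Q) + √2*(I*√3)) = -3 + ((B + Q) + I*√6) = -3 + (B + Q + I*√6) = -3 + B + Q + I*√6)
b(D) = -4 (b(D) = 2*(-2) = -4)
-b(p(o, O(-2))) = -1*(-4) = 4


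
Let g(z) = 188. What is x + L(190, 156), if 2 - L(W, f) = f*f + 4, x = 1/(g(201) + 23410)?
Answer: -574328123/23598 ≈ -24338.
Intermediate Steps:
x = 1/23598 (x = 1/(188 + 23410) = 1/23598 ≈ 4.2376e-5)
L(W, f) = -2 - f**2 (L(W, f) = 2 - (f*f + 4) = 2 - (f**2 + 4) = 2 - (4 + f**2) = 2 + (-4 - f**2) = -2 - f**2)
x + L(190, 156) = 1/23598 + (-2 - 1*156**2) = 1/23598 + (-2 - 1*24336) = 1/23598 + (-2 - 24336) = 1/23598 - 24338 = -574328123/23598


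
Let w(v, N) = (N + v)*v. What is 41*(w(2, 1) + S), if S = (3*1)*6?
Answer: 984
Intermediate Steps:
S = 18 (S = 3*6 = 18)
w(v, N) = v*(N + v)
41*(w(2, 1) + S) = 41*(2*(1 + 2) + 18) = 41*(2*3 + 18) = 41*(6 + 18) = 41*24 = 984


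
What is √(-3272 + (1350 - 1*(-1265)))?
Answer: 3*I*√73 ≈ 25.632*I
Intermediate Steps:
√(-3272 + (1350 - 1*(-1265))) = √(-3272 + (1350 + 1265)) = √(-3272 + 2615) = √(-657) = 3*I*√73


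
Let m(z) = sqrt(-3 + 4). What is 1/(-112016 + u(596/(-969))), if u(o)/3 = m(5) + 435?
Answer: -1/110708 ≈ -9.0328e-6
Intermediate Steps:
m(z) = 1 (m(z) = sqrt(1) = 1)
u(o) = 1308 (u(o) = 3*(1 + 435) = 3*436 = 1308)
1/(-112016 + u(596/(-969))) = 1/(-112016 + 1308) = 1/(-110708) = -1/110708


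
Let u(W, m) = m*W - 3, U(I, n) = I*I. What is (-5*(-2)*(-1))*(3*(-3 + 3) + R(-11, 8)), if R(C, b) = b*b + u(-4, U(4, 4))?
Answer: 30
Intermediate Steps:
U(I, n) = I²
u(W, m) = -3 + W*m (u(W, m) = W*m - 3 = -3 + W*m)
R(C, b) = -67 + b² (R(C, b) = b*b + (-3 - 4*4²) = b² + (-3 - 4*16) = b² + (-3 - 64) = b² - 67 = -67 + b²)
(-5*(-2)*(-1))*(3*(-3 + 3) + R(-11, 8)) = (-5*(-2)*(-1))*(3*(-3 + 3) + (-67 + 8²)) = (10*(-1))*(3*0 + (-67 + 64)) = -10*(0 - 3) = -10*(-3) = 30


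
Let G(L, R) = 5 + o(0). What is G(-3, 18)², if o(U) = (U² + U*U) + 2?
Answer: 49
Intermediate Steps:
o(U) = 2 + 2*U² (o(U) = (U² + U²) + 2 = 2*U² + 2 = 2 + 2*U²)
G(L, R) = 7 (G(L, R) = 5 + (2 + 2*0²) = 5 + (2 + 2*0) = 5 + (2 + 0) = 5 + 2 = 7)
G(-3, 18)² = 7² = 49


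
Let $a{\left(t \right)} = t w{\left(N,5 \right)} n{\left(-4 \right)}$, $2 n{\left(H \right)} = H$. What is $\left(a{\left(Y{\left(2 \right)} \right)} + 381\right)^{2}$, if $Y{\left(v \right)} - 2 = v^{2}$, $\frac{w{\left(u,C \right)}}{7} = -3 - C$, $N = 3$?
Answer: $1108809$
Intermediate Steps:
$n{\left(H \right)} = \frac{H}{2}$
$w{\left(u,C \right)} = -21 - 7 C$ ($w{\left(u,C \right)} = 7 \left(-3 - C\right) = -21 - 7 C$)
$Y{\left(v \right)} = 2 + v^{2}$
$a{\left(t \right)} = 112 t$ ($a{\left(t \right)} = t \left(-21 - 35\right) \frac{1}{2} \left(-4\right) = t \left(-21 - 35\right) \left(-2\right) = t \left(-56\right) \left(-2\right) = - 56 t \left(-2\right) = 112 t$)
$\left(a{\left(Y{\left(2 \right)} \right)} + 381\right)^{2} = \left(112 \left(2 + 2^{2}\right) + 381\right)^{2} = \left(112 \left(2 + 4\right) + 381\right)^{2} = \left(112 \cdot 6 + 381\right)^{2} = \left(672 + 381\right)^{2} = 1053^{2} = 1108809$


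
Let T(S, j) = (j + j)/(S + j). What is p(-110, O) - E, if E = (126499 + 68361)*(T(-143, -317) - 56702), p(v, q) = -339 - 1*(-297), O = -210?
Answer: 254119711532/23 ≈ 1.1049e+10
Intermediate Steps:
p(v, q) = -42 (p(v, q) = -339 + 297 = -42)
T(S, j) = 2*j/(S + j) (T(S, j) = (2*j)/(S + j) = 2*j/(S + j))
E = -254119712498/23 (E = (126499 + 68361)*(2*(-317)/(-143 - 317) - 56702) = 194860*(2*(-317)/(-460) - 56702) = 194860*(2*(-317)*(-1/460) - 56702) = 194860*(317/230 - 56702) = 194860*(-13041143/230) = -254119712498/23 ≈ -1.1049e+10)
p(-110, O) - E = -42 - 1*(-254119712498/23) = -42 + 254119712498/23 = 254119711532/23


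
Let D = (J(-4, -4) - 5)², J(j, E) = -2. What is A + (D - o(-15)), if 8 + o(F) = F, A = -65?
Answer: 7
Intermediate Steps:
o(F) = -8 + F
D = 49 (D = (-2 - 5)² = (-7)² = 49)
A + (D - o(-15)) = -65 + (49 - (-8 - 15)) = -65 + (49 - 1*(-23)) = -65 + (49 + 23) = -65 + 72 = 7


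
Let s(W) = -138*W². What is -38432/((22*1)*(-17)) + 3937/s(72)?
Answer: 13746236453/133778304 ≈ 102.75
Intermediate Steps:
-38432/((22*1)*(-17)) + 3937/s(72) = -38432/((22*1)*(-17)) + 3937/((-138*72²)) = -38432/(22*(-17)) + 3937/((-138*5184)) = -38432/(-374) + 3937/(-715392) = -38432*(-1/374) + 3937*(-1/715392) = 19216/187 - 3937/715392 = 13746236453/133778304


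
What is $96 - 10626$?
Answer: $-10530$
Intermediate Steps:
$96 - 10626 = -10530$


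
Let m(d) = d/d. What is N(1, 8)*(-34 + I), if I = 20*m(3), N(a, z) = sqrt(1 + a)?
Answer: -14*sqrt(2) ≈ -19.799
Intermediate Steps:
m(d) = 1
I = 20 (I = 20*1 = 20)
N(1, 8)*(-34 + I) = sqrt(1 + 1)*(-34 + 20) = sqrt(2)*(-14) = -14*sqrt(2)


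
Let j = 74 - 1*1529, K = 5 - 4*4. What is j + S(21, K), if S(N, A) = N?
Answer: -1434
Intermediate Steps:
K = -11 (K = 5 - 16 = -11)
j = -1455 (j = 74 - 1529 = -1455)
j + S(21, K) = -1455 + 21 = -1434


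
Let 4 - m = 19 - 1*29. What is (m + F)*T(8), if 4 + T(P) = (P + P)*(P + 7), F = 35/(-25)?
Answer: 14868/5 ≈ 2973.6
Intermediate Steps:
F = -7/5 (F = 35*(-1/25) = -7/5 ≈ -1.4000)
m = 14 (m = 4 - (19 - 1*29) = 4 - (19 - 29) = 4 - 1*(-10) = 4 + 10 = 14)
T(P) = -4 + 2*P*(7 + P) (T(P) = -4 + (P + P)*(P + 7) = -4 + (2*P)*(7 + P) = -4 + 2*P*(7 + P))
(m + F)*T(8) = (14 - 7/5)*(-4 + 2*8² + 14*8) = 63*(-4 + 2*64 + 112)/5 = 63*(-4 + 128 + 112)/5 = (63/5)*236 = 14868/5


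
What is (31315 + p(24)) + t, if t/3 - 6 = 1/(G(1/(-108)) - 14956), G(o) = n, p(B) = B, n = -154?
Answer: 473804267/15110 ≈ 31357.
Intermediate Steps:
G(o) = -154
t = 271977/15110 (t = 18 + 3/(-154 - 14956) = 18 + 3/(-15110) = 18 + 3*(-1/15110) = 18 - 3/15110 = 271977/15110 ≈ 18.000)
(31315 + p(24)) + t = (31315 + 24) + 271977/15110 = 31339 + 271977/15110 = 473804267/15110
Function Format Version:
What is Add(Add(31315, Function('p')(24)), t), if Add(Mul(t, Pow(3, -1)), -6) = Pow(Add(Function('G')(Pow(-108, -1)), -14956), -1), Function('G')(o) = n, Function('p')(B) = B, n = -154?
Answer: Rational(473804267, 15110) ≈ 31357.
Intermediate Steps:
Function('G')(o) = -154
t = Rational(271977, 15110) (t = Add(18, Mul(3, Pow(Add(-154, -14956), -1))) = Add(18, Mul(3, Pow(-15110, -1))) = Add(18, Mul(3, Rational(-1, 15110))) = Add(18, Rational(-3, 15110)) = Rational(271977, 15110) ≈ 18.000)
Add(Add(31315, Function('p')(24)), t) = Add(Add(31315, 24), Rational(271977, 15110)) = Add(31339, Rational(271977, 15110)) = Rational(473804267, 15110)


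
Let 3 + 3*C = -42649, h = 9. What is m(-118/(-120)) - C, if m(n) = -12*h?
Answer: 42328/3 ≈ 14109.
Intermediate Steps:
C = -42652/3 (C = -1 + (1/3)*(-42649) = -1 - 42649/3 = -42652/3 ≈ -14217.)
m(n) = -108 (m(n) = -12*9 = -108)
m(-118/(-120)) - C = -108 - 1*(-42652/3) = -108 + 42652/3 = 42328/3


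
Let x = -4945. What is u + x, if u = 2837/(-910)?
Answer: -4502787/910 ≈ -4948.1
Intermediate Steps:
u = -2837/910 (u = 2837*(-1/910) = -2837/910 ≈ -3.1176)
u + x = -2837/910 - 4945 = -4502787/910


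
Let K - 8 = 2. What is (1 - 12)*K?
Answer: -110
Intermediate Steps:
K = 10 (K = 8 + 2 = 10)
(1 - 12)*K = (1 - 12)*10 = -11*10 = -110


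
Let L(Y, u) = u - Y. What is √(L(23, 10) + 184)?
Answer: 3*√19 ≈ 13.077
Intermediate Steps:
√(L(23, 10) + 184) = √((10 - 1*23) + 184) = √((10 - 23) + 184) = √(-13 + 184) = √171 = 3*√19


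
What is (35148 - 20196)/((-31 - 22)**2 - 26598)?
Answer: -14952/23789 ≈ -0.62853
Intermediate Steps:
(35148 - 20196)/((-31 - 22)**2 - 26598) = 14952/((-53)**2 - 26598) = 14952/(2809 - 26598) = 14952/(-23789) = 14952*(-1/23789) = -14952/23789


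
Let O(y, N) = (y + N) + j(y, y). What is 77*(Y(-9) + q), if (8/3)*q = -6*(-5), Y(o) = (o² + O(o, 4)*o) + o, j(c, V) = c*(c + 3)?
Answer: -110187/4 ≈ -27547.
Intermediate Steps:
j(c, V) = c*(3 + c)
O(y, N) = N + y + y*(3 + y) (O(y, N) = (y + N) + y*(3 + y) = (N + y) + y*(3 + y) = N + y + y*(3 + y))
Y(o) = o + o² + o*(4 + o + o*(3 + o)) (Y(o) = (o² + (4 + o + o*(3 + o))*o) + o = (o² + o*(4 + o + o*(3 + o))) + o = o + o² + o*(4 + o + o*(3 + o)))
q = 45/4 (q = 3*(-6*(-5))/8 = (3/8)*30 = 45/4 ≈ 11.250)
77*(Y(-9) + q) = 77*(-9*(5 + (-9)² + 5*(-9)) + 45/4) = 77*(-9*(5 + 81 - 45) + 45/4) = 77*(-9*41 + 45/4) = 77*(-369 + 45/4) = 77*(-1431/4) = -110187/4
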